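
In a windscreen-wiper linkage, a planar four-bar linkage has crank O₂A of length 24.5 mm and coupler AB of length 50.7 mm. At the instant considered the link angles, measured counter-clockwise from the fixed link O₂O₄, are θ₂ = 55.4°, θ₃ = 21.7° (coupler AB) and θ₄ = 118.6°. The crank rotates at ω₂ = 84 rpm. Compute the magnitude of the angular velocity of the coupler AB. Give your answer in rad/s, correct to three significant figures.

ω₂ = 8.796 rad/s (from 84 rpm).
Differentiating the loop-closure r₂e^{iθ₂}+r₃e^{iθ₃}=r₁+r₄e^{iθ₄} gives r₂ω₂e^{iθ₂}+r₃ω₃e^{iθ₃}=r₄ω₄e^{iθ₄}.
Eliminating the other unknown: ω₃ = r₂ω₂ sin(θ₄−θ₂) / [r₃ sin(θ₃−θ₄)].
Numerator sine = +0.89259; denominator sine = -0.99276.
Result = 0.0245·8.796·(+0.89259) / (0.0507·(-0.99276)) = -3.8218 rad/s; magnitude 3.8218 rad/s.

3.82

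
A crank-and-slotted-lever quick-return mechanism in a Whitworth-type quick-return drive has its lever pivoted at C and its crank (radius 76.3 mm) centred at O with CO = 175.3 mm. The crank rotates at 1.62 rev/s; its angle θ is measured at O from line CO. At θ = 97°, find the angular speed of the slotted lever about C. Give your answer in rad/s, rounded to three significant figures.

ω = 10.18 rad/s (from 1.62 rev/s).
Crank pin A relative to C: A = (d + r cosθ, r sinθ); lever angle φ = atan2(r sinθ, d + r cosθ).
Differentiating tanφ: φ̇ = rω(d cosθ + r)/(d² + r² + 2dr cosθ).
d² + r² + 2dr cosθ = |CA|² = 0.0332917 m²;  d cosθ + r = +0.054936 m.
|ω_lever| = |0.0763·10.18·+0.054936| / 0.0332917 = 1.2816 rad/s.

1.28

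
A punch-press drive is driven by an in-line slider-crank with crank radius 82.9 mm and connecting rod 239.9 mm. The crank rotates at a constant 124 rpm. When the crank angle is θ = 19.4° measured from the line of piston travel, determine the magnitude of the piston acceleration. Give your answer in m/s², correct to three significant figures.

17.0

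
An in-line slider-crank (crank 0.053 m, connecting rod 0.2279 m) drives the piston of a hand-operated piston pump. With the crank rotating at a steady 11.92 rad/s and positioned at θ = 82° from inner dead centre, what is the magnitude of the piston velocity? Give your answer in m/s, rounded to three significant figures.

ω = 11.92 rad/s
For an in-line slider-crank, x = r cosθ + √(L² − r² sin²θ), so v = −rω sinθ·[1 + r cosθ/√(L² − r² sin²θ)].
With r = 0.053 m, L = 0.2279 m, θ = 82°: √(L² − r² sin²θ) = 0.22177 m.
v = −0.053·11.92·0.99027·[1 + 0.053·0.13917/0.22177] = -0.64642 m/s.
|v| = 0.64642 m/s.

0.646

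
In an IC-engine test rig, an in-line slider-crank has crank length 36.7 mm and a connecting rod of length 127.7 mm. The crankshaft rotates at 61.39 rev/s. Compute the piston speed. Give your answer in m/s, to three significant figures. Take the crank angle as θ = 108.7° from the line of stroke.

ω = 2π·61.4 = 385.7 rad/s
For an in-line slider-crank, x = r cosθ + √(L² − r² sin²θ), so v = −rω sinθ·[1 + r cosθ/√(L² − r² sin²θ)].
With r = 0.0367 m, L = 0.1277 m, θ = 108.7°: √(L² − r² sin²θ) = 0.12288 m.
v = −0.0367·385.7·0.94721·[1 + 0.0367·-0.32061/0.12288] = -12.125 m/s.
|v| = 12.125 m/s.

12.1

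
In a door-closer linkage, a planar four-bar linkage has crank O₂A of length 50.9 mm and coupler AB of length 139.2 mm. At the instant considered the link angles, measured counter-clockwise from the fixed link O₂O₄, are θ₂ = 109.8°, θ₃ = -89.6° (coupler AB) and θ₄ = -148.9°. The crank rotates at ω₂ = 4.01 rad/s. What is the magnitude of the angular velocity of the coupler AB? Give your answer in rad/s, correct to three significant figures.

1.67

ω₂ = 4.01 rad/s
Differentiating the loop-closure r₂e^{iθ₂}+r₃e^{iθ₃}=r₁+r₄e^{iθ₄} gives r₂ω₂e^{iθ₂}+r₃ω₃e^{iθ₃}=r₄ω₄e^{iθ₄}.
Eliminating the other unknown: ω₃ = r₂ω₂ sin(θ₄−θ₂) / [r₃ sin(θ₃−θ₄)].
Numerator sine = +0.98061; denominator sine = +0.85985.
Result = 0.0509·4.01·(+0.98061) / (0.1392·(+0.85985)) = +1.6722 rad/s; magnitude 1.6722 rad/s.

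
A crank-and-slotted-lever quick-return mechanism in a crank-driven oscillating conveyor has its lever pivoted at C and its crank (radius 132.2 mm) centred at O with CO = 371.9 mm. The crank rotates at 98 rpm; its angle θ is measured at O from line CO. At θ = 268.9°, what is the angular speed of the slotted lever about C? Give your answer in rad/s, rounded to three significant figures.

1.10

ω = 10.26 rad/s (from 98 rpm).
Crank pin A relative to C: A = (d + r cosθ, r sinθ); lever angle φ = atan2(r sinθ, d + r cosθ).
Differentiating tanφ: φ̇ = rω(d cosθ + r)/(d² + r² + 2dr cosθ).
d² + r² + 2dr cosθ = |CA|² = 0.153899 m²;  d cosθ + r = +0.12506 m.
|ω_lever| = |0.1322·10.26·+0.12506| / 0.153899 = 1.1025 rad/s.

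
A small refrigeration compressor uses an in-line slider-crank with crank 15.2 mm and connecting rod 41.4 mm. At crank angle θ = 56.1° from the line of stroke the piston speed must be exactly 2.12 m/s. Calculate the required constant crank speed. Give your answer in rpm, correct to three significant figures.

1320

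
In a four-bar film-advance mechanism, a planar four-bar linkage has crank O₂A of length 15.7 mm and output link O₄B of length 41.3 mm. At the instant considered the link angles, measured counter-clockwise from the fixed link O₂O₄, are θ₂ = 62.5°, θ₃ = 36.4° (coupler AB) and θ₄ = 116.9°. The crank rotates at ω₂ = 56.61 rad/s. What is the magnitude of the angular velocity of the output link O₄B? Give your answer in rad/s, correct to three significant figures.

9.60

ω₂ = 56.61 rad/s
Differentiating the loop-closure r₂e^{iθ₂}+r₃e^{iθ₃}=r₁+r₄e^{iθ₄} gives r₂ω₂e^{iθ₂}+r₃ω₃e^{iθ₃}=r₄ω₄e^{iθ₄}.
Eliminating the other unknown: ω₄ = r₂ω₂ sin(θ₂−θ₃) / [r₄ sin(θ₄−θ₃)].
Numerator sine = +0.43994; denominator sine = +0.98629.
Result = 0.0157·56.61·(+0.43994) / (0.0413·(+0.98629)) = +9.5991 rad/s; magnitude 9.5991 rad/s.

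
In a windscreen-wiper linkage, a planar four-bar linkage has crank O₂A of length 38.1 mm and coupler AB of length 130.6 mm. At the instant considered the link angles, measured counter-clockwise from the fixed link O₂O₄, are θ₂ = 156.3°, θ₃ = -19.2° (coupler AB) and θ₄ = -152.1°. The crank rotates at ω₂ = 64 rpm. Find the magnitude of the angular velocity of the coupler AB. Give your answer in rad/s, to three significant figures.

2.09

ω₂ = 6.702 rad/s (from 64 rpm).
Differentiating the loop-closure r₂e^{iθ₂}+r₃e^{iθ₃}=r₁+r₄e^{iθ₄} gives r₂ω₂e^{iθ₂}+r₃ω₃e^{iθ₃}=r₄ω₄e^{iθ₄}.
Eliminating the other unknown: ω₃ = r₂ω₂ sin(θ₄−θ₂) / [r₃ sin(θ₃−θ₄)].
Numerator sine = +0.78369; denominator sine = +0.73254.
Result = 0.0381·6.702·(+0.78369) / (0.1306·(+0.73254)) = +2.0917 rad/s; magnitude 2.0917 rad/s.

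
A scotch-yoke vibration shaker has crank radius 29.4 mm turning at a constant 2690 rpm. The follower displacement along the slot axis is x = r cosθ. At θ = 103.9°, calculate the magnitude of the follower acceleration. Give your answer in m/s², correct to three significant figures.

560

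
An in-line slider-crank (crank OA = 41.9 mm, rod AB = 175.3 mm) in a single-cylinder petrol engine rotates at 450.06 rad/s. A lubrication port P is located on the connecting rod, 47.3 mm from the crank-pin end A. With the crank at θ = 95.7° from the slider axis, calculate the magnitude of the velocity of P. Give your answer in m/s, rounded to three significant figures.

ω = 450.1 rad/s.  Crank-pin speed |V_A| = rω = 18.858 m/s, perpendicular to OA.
Rod angle: sinφ = −(r/L) sinθ ⇒ φ = -13.759°; ω_rod = −rω cosθ/√(L²−r²sin²θ) = +11 rad/s.
V_P = V_A + ω_rod × AP, with AP = 0.0473 m along the rod.
Components: V_Px = −rω sinθ − a·ω_rod·sinφ = -18.641 m/s;  V_Py = rω cosθ + a·ω_rod·cosφ = -1.3676 m/s.
|V_P| = √(V_Px² + V_Py²) = 18.691 m/s.

18.7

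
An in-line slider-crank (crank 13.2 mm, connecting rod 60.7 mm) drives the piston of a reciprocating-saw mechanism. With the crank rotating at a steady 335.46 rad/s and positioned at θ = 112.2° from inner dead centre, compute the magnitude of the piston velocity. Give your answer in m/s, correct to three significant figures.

ω = 335.5 rad/s
For an in-line slider-crank, x = r cosθ + √(L² − r² sin²θ), so v = −rω sinθ·[1 + r cosθ/√(L² − r² sin²θ)].
With r = 0.0132 m, L = 0.0607 m, θ = 112.2°: √(L² − r² sin²θ) = 0.059457 m.
v = −0.0132·335.5·0.92587·[1 + 0.0132·-0.37784/0.059457] = -3.7559 m/s.
|v| = 3.7559 m/s.

3.76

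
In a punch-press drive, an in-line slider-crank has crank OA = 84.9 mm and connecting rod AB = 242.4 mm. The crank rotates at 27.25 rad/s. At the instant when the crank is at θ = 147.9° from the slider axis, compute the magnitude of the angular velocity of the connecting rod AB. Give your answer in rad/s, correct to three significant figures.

8.23

ω = 27.25 rad/s
The rod makes angle φ with the slider axis where L sinφ = r sinθ; differentiating, L cosφ·φ̇ = r ω cosθ.
L cosφ = √(L² − r² sin²θ) = 0.23816 m.
|ω_rod| = r ω |cosθ| / √(L² − r² sin²θ) = 0.0849·27.25·0.84712/0.23816 = 8.2289 rad/s.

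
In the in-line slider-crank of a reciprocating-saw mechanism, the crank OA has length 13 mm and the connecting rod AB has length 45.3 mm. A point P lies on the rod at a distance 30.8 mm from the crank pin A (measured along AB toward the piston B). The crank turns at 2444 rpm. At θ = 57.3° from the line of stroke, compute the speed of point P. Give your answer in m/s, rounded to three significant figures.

3.16

ω = 255.9 rad/s.  Crank-pin speed |V_A| = rω = 3.3272 m/s, perpendicular to OA.
Rod angle: sinφ = −(r/L) sinθ ⇒ φ = -13.975°; ω_rod = −rω cosθ/√(L²−r²sin²θ) = -40.889 rad/s.
V_P = V_A + ω_rod × AP, with AP = 0.0308 m along the rod.
Components: V_Px = −rω sinθ − a·ω_rod·sinφ = -3.104 m/s;  V_Py = rω cosθ + a·ω_rod·cosφ = +0.57535 m/s.
|V_P| = √(V_Px² + V_Py²) = 3.1568 m/s.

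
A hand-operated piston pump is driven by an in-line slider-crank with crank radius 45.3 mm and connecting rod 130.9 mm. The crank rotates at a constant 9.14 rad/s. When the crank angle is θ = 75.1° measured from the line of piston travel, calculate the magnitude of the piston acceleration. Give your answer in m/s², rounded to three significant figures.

0.221

ω = 9.14 rad/s
x(θ) = r cosθ + √(L² − r² sin²θ); with ω constant, a = ω²·d²x/dθ².
d²x/dθ² = −r cosθ − r²(cos2θ)/√u − r⁴ sin²2θ/(4u^{3/2}),  u = L² − r² sin²θ = 0.0152184 m².
Substituting r = 0.0453 m, L = 0.1309 m, θ = 75.1°: d²x/dθ² = +0.0026483 m.
a = ω²·d²x/dθ² = (9.14)²·(+0.0026483) = +0.22124 m/s²;  |a| = 0.22124 m/s².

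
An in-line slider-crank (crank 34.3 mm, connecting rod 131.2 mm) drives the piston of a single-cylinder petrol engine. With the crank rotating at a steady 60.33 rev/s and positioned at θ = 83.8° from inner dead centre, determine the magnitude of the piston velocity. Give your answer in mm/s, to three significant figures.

13300

ω = 2π·60.3 = 379.1 rad/s
For an in-line slider-crank, x = r cosθ + √(L² − r² sin²θ), so v = −rω sinθ·[1 + r cosθ/√(L² − r² sin²θ)].
With r = 0.0343 m, L = 0.1312 m, θ = 83.8°: √(L² − r² sin²θ) = 0.12669 m.
v = −0.0343·379.1·0.99415·[1 + 0.0343·0.10800/0.12669] = -13.304 m/s.
|v| = 13.304 m/s = 13304 mm/s.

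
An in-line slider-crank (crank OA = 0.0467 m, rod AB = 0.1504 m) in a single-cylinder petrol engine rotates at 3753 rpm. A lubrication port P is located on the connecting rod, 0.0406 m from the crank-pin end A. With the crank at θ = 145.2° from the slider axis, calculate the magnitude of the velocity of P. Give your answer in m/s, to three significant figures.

14.7

ω = 393 rad/s.  Crank-pin speed |V_A| = rω = 18.354 m/s, perpendicular to OA.
Rod angle: sinφ = −(r/L) sinθ ⇒ φ = -10.207°; ω_rod = −rω cosθ/√(L²−r²sin²θ) = +101.82 rad/s.
V_P = V_A + ω_rod × AP, with AP = 0.0406 m along the rod.
Components: V_Px = −rω sinθ − a·ω_rod·sinφ = -9.7422 m/s;  V_Py = rω cosθ + a·ω_rod·cosφ = -11.003 m/s.
|V_P| = √(V_Px² + V_Py²) = 14.696 m/s.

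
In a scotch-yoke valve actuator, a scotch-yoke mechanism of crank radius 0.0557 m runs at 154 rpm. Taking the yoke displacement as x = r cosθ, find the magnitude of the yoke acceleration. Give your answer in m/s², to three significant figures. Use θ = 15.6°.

14.0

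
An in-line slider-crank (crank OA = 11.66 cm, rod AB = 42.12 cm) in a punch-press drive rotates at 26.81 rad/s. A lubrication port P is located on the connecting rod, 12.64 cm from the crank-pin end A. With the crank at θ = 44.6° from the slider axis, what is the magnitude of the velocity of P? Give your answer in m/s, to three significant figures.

ω = 26.81 rad/s.  Crank-pin speed |V_A| = rω = 3.126 m/s, perpendicular to OA.
Rod angle: sinφ = −(r/L) sinθ ⇒ φ = -11.208°; ω_rod = −rω cosθ/√(L²−r²sin²θ) = -5.3872 rad/s.
V_P = V_A + ω_rod × AP, with AP = 0.1264 m along the rod.
Components: V_Px = −rω sinθ − a·ω_rod·sinφ = -2.3273 m/s;  V_Py = rω cosθ + a·ω_rod·cosφ = +1.5579 m/s.
|V_P| = √(V_Px² + V_Py²) = 2.8006 m/s.

2.80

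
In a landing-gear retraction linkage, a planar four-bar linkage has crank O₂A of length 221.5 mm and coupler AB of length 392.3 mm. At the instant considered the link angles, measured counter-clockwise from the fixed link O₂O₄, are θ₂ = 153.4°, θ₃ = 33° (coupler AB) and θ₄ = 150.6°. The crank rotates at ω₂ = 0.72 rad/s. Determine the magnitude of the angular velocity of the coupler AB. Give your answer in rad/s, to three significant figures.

0.0224

ω₂ = 0.72 rad/s
Differentiating the loop-closure r₂e^{iθ₂}+r₃e^{iθ₃}=r₁+r₄e^{iθ₄} gives r₂ω₂e^{iθ₂}+r₃ω₃e^{iθ₃}=r₄ω₄e^{iθ₄}.
Eliminating the other unknown: ω₃ = r₂ω₂ sin(θ₄−θ₂) / [r₃ sin(θ₃−θ₄)].
Numerator sine = -0.04885; denominator sine = -0.88620.
Result = 0.2215·0.72·(-0.04885) / (0.3923·(-0.88620)) = +0.022409 rad/s; magnitude 0.022409 rad/s.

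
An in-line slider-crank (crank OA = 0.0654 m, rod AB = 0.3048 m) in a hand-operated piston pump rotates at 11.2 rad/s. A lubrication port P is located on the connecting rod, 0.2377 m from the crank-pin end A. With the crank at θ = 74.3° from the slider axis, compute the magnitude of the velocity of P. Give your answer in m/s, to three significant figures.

0.739

ω = 11.2 rad/s.  Crank-pin speed |V_A| = rω = 0.73248 m/s, perpendicular to OA.
Rod angle: sinφ = −(r/L) sinθ ⇒ φ = -11.921°; ω_rod = −rω cosθ/√(L²−r²sin²θ) = -0.66463 rad/s.
V_P = V_A + ω_rod × AP, with AP = 0.2377 m along the rod.
Components: V_Px = −rω sinθ − a·ω_rod·sinφ = -0.73779 m/s;  V_Py = rω cosθ + a·ω_rod·cosφ = +0.043635 m/s.
|V_P| = √(V_Px² + V_Py²) = 0.73907 m/s.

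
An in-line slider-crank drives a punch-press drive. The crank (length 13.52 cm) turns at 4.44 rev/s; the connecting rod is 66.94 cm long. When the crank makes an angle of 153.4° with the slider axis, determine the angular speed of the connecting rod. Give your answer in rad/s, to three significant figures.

5.06

ω = 27.9 rad/s (converted from 4.44 rev/s).
The rod makes angle φ with the slider axis where L sinφ = r sinθ; differentiating, L cosφ·φ̇ = r ω cosθ.
L cosφ = √(L² − r² sin²θ) = 0.66666 m.
|ω_rod| = r ω |cosθ| / √(L² − r² sin²θ) = 0.1352·27.9·0.89415/0.66666 = 5.0588 rad/s.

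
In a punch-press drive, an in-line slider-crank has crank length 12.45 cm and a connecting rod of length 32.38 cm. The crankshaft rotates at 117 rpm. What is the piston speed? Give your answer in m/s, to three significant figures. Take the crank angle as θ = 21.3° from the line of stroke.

0.755

ω = 2π·117/60 = 12.25 rad/s
For an in-line slider-crank, x = r cosθ + √(L² − r² sin²θ), so v = −rω sinθ·[1 + r cosθ/√(L² − r² sin²θ)].
With r = 0.1245 m, L = 0.3238 m, θ = 21.3°: √(L² − r² sin²θ) = 0.32063 m.
v = −0.1245·12.25·0.36325·[1 + 0.1245·0.93169/0.32063] = -0.75457 m/s.
|v| = 0.75457 m/s.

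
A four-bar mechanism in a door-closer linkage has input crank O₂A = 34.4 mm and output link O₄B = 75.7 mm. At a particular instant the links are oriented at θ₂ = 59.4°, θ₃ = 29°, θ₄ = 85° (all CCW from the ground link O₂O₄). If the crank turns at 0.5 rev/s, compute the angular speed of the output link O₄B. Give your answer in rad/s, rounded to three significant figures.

ω₂ = 3.142 rad/s (from 0.5 rev/s).
Differentiating the loop-closure r₂e^{iθ₂}+r₃e^{iθ₃}=r₁+r₄e^{iθ₄} gives r₂ω₂e^{iθ₂}+r₃ω₃e^{iθ₃}=r₄ω₄e^{iθ₄}.
Eliminating the other unknown: ω₄ = r₂ω₂ sin(θ₂−θ₃) / [r₄ sin(θ₄−θ₃)].
Numerator sine = +0.50603; denominator sine = +0.82904.
Result = 0.0344·3.142·(+0.50603) / (0.0757·(+0.82904)) = +0.8714 rad/s; magnitude 0.8714 rad/s.

0.871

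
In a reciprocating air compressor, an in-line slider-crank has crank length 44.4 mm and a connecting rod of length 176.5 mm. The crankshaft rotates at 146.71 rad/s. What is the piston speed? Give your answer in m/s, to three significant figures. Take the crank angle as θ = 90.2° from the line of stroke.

ω = 146.7 rad/s
For an in-line slider-crank, x = r cosθ + √(L² − r² sin²θ), so v = −rω sinθ·[1 + r cosθ/√(L² − r² sin²θ)].
With r = 0.0444 m, L = 0.1765 m, θ = 90.2°: √(L² − r² sin²θ) = 0.17082 m.
v = −0.0444·146.7·0.99999·[1 + 0.0444·-0.00349/0.17082] = -6.508 m/s.
|v| = 6.508 m/s.

6.51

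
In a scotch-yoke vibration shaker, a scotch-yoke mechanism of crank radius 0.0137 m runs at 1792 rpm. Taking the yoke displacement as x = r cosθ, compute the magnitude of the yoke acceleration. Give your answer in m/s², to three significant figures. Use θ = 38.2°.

379

ω = 187.7 rad/s (from 1792 rpm).
x = r cosθ ⇒ ẍ = −rω² cosθ (ω constant).
|a| = rω²|cosθ| = 0.0137·(187.7)²·|cos 38.2°| = 379.14 m/s².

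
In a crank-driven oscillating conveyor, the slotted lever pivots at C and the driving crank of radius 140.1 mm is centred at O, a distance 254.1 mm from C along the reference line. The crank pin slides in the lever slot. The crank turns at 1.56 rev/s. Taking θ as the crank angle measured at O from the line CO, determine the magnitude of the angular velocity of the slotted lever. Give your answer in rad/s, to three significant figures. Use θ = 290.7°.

2.89

ω = 9.802 rad/s (from 1.56 rev/s).
Crank pin A relative to C: A = (d + r cosθ, r sinθ); lever angle φ = atan2(r sinθ, d + r cosθ).
Differentiating tanφ: φ̇ = rω(d cosθ + r)/(d² + r² + 2dr cosθ).
d² + r² + 2dr cosθ = |CA|² = 0.109362 m²;  d cosθ + r = +0.22992 m.
|ω_lever| = |0.1401·9.802·+0.22992| / 0.109362 = 2.887 rad/s.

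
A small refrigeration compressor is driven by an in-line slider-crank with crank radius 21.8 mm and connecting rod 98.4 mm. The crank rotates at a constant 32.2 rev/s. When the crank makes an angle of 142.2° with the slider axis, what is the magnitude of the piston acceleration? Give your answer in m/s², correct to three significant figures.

653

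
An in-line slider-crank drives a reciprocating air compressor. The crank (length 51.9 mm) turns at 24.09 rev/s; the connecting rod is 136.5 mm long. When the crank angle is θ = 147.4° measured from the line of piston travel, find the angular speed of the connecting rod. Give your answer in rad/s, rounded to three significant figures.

ω = 151.4 rad/s (converted from 24.09 rev/s).
The rod makes angle φ with the slider axis where L sinφ = r sinθ; differentiating, L cosφ·φ̇ = r ω cosθ.
L cosφ = √(L² − r² sin²θ) = 0.13361 m.
|ω_rod| = r ω |cosθ| / √(L² − r² sin²θ) = 0.0519·151.4·0.84245/0.13361 = 49.534 rad/s.

49.5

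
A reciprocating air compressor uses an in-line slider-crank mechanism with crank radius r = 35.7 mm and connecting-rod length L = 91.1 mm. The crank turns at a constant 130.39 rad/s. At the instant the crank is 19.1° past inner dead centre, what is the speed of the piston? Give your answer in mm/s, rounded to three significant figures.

2090

ω = 130.4 rad/s
For an in-line slider-crank, x = r cosθ + √(L² − r² sin²θ), so v = −rω sinθ·[1 + r cosθ/√(L² − r² sin²θ)].
With r = 0.0357 m, L = 0.0911 m, θ = 19.1°: √(L² − r² sin²θ) = 0.090348 m.
v = −0.0357·130.4·0.32722·[1 + 0.0357·0.94495/0.090348] = -2.0919 m/s.
|v| = 2.0919 m/s = 2091.9 mm/s.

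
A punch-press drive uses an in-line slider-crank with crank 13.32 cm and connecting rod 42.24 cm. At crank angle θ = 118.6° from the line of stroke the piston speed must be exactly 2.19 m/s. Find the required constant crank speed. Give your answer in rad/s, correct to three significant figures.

22.2

For an in-line slider-crank, |v_piston| = rω|sinθ|·[1 + r cosθ/√(L² − r² sin²θ)].
With r = 0.1332 m, L = 0.4224 m, θ = 118.6°: the bracketed kinematic factor |dx/dθ| = 0.098576 m.
ω = v/|dx/dθ| = 2.19/0.098576 = 22.216 rad/s.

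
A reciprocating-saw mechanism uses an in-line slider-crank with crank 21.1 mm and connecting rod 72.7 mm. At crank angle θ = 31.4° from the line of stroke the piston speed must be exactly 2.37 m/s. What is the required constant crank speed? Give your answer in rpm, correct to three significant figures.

1650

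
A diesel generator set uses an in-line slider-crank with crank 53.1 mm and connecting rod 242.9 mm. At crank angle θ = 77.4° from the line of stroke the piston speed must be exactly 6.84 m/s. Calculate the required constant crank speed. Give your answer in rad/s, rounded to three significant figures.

126

For an in-line slider-crank, |v_piston| = rω|sinθ|·[1 + r cosθ/√(L² − r² sin²θ)].
With r = 0.0531 m, L = 0.2429 m, θ = 77.4°: the bracketed kinematic factor |dx/dθ| = 0.054351 m.
ω = v/|dx/dθ| = 6.84/0.054351 = 125.85 rad/s.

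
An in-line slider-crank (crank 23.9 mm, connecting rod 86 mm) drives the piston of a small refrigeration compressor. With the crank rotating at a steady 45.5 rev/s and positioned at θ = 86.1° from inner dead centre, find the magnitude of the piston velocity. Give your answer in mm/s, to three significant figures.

ω = 2π·45.5 = 285.9 rad/s
For an in-line slider-crank, x = r cosθ + √(L² − r² sin²θ), so v = −rω sinθ·[1 + r cosθ/√(L² − r² sin²θ)].
With r = 0.0239 m, L = 0.086 m, θ = 86.1°: √(L² − r² sin²θ) = 0.082628 m.
v = −0.0239·285.9·0.99768·[1 + 0.0239·0.06802/0.082628] = -6.9509 m/s.
|v| = 6.9509 m/s = 6950.9 mm/s.

6950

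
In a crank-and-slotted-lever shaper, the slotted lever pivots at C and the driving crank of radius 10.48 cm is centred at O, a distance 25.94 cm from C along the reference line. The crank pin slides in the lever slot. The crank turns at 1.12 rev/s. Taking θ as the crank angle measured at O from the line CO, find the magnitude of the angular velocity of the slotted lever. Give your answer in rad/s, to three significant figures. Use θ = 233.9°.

ω = 7.037 rad/s (from 1.12 rev/s).
Crank pin A relative to C: A = (d + r cosθ, r sinθ); lever angle φ = atan2(r sinθ, d + r cosθ).
Differentiating tanφ: φ̇ = rω(d cosθ + r)/(d² + r² + 2dr cosθ).
d² + r² + 2dr cosθ = |CA|² = 0.0462367 m²;  d cosθ + r = -0.048038 m.
|ω_lever| = |0.1048·7.037·-0.048038| / 0.0462367 = 0.76622 rad/s.

0.766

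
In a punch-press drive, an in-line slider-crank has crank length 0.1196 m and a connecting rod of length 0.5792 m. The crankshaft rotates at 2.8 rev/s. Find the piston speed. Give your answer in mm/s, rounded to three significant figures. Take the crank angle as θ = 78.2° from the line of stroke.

ω = 2π·2.8 = 17.59 rad/s
For an in-line slider-crank, x = r cosθ + √(L² − r² sin²θ), so v = −rω sinθ·[1 + r cosθ/√(L² − r² sin²θ)].
With r = 0.1196 m, L = 0.5792 m, θ = 78.2°: √(L² − r² sin²θ) = 0.56724 m.
v = −0.1196·17.59·0.97887·[1 + 0.1196·0.20450/0.56724] = -2.1485 m/s.
|v| = 2.1485 m/s = 2148.5 mm/s.

2150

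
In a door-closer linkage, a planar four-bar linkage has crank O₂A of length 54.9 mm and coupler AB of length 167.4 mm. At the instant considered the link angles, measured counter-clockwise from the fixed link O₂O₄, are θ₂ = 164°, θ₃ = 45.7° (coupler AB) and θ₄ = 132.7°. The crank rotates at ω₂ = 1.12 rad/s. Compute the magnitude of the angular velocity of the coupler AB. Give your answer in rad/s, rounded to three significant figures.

ω₂ = 1.12 rad/s
Differentiating the loop-closure r₂e^{iθ₂}+r₃e^{iθ₃}=r₁+r₄e^{iθ₄} gives r₂ω₂e^{iθ₂}+r₃ω₃e^{iθ₃}=r₄ω₄e^{iθ₄}.
Eliminating the other unknown: ω₃ = r₂ω₂ sin(θ₄−θ₂) / [r₃ sin(θ₃−θ₄)].
Numerator sine = -0.51952; denominator sine = -0.99863.
Result = 0.0549·1.12·(-0.51952) / (0.1674·(-0.99863)) = +0.19109 rad/s; magnitude 0.19109 rad/s.

0.191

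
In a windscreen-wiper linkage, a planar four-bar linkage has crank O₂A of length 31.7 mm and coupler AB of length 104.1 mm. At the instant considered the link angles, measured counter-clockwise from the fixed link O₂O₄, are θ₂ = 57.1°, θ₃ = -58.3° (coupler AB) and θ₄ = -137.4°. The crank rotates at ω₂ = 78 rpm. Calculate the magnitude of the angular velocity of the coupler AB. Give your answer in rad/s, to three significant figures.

0.634

ω₂ = 8.168 rad/s (from 78 rpm).
Differentiating the loop-closure r₂e^{iθ₂}+r₃e^{iθ₃}=r₁+r₄e^{iθ₄} gives r₂ω₂e^{iθ₂}+r₃ω₃e^{iθ₃}=r₄ω₄e^{iθ₄}.
Eliminating the other unknown: ω₃ = r₂ω₂ sin(θ₄−θ₂) / [r₃ sin(θ₃−θ₄)].
Numerator sine = +0.25038; denominator sine = +0.98196.
Result = 0.0317·8.168·(+0.25038) / (0.1041·(+0.98196)) = +0.63422 rad/s; magnitude 0.63422 rad/s.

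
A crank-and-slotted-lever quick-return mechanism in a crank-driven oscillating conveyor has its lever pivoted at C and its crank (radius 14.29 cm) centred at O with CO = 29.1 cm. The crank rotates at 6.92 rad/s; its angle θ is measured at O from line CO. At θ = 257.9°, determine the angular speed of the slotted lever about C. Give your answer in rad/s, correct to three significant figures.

0.924

ω = 6.92 rad/s
Crank pin A relative to C: A = (d + r cosθ, r sinθ); lever angle φ = atan2(r sinθ, d + r cosθ).
Differentiating tanφ: φ̇ = rω(d cosθ + r)/(d² + r² + 2dr cosθ).
d² + r² + 2dr cosθ = |CA|² = 0.0876679 m²;  d cosθ + r = +0.081901 m.
|ω_lever| = |0.1429·6.92·+0.081901| / 0.0876679 = 0.92382 rad/s.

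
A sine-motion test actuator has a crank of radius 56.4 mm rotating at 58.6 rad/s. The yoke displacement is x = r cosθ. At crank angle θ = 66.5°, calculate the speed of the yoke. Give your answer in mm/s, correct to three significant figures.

ω = 58.6 rad/s
x = r cosθ ⇒ ẋ = −rω sinθ.
|v| = rω|sinθ| = 0.0564·58.6·|sin 66.5°| = 3.0309 m/s = 3030.9 mm/s.

3030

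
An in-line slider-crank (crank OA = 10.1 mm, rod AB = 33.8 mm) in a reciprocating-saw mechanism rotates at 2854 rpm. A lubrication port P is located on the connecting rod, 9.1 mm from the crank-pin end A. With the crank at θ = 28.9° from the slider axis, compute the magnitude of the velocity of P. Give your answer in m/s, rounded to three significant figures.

ω = 298.9 rad/s.  Crank-pin speed |V_A| = rω = 3.0186 m/s, perpendicular to OA.
Rod angle: sinφ = −(r/L) sinθ ⇒ φ = -8.303°; ω_rod = −rω cosθ/√(L²−r²sin²θ) = -79.014 rad/s.
V_P = V_A + ω_rod × AP, with AP = 0.0091 m along the rod.
Components: V_Px = −rω sinθ − a·ω_rod·sinφ = -1.5627 m/s;  V_Py = rω cosθ + a·ω_rod·cosφ = +1.9312 m/s.
|V_P| = √(V_Px² + V_Py²) = 2.4842 m/s.

2.48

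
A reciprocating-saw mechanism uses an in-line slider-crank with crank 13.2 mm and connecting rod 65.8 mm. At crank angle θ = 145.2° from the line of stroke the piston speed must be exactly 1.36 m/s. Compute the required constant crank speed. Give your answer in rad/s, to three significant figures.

For an in-line slider-crank, |v_piston| = rω|sinθ|·[1 + r cosθ/√(L² − r² sin²θ)].
With r = 0.0132 m, L = 0.0658 m, θ = 145.2°: the bracketed kinematic factor |dx/dθ| = 0.0062842 m.
ω = v/|dx/dθ| = 1.36/0.0062842 = 216.41 rad/s.

216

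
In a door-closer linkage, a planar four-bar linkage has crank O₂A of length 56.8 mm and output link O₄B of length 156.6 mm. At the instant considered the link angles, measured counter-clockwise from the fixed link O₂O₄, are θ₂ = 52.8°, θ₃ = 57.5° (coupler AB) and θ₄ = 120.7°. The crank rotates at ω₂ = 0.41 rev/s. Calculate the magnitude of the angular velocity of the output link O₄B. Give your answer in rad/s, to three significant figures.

0.0858

ω₂ = 2.576 rad/s (from 0.41 rev/s).
Differentiating the loop-closure r₂e^{iθ₂}+r₃e^{iθ₃}=r₁+r₄e^{iθ₄} gives r₂ω₂e^{iθ₂}+r₃ω₃e^{iθ₃}=r₄ω₄e^{iθ₄}.
Eliminating the other unknown: ω₄ = r₂ω₂ sin(θ₂−θ₃) / [r₄ sin(θ₄−θ₃)].
Numerator sine = -0.08194; denominator sine = +0.89259.
Result = 0.0568·2.576·(-0.08194) / (0.1566·(+0.89259)) = -0.085775 rad/s; magnitude 0.085775 rad/s.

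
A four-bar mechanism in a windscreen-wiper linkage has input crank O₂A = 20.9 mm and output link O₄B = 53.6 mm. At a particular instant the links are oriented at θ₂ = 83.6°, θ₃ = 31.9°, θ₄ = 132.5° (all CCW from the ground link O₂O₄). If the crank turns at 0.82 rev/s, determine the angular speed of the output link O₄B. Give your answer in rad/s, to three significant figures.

ω₂ = 5.152 rad/s (from 0.82 rev/s).
Differentiating the loop-closure r₂e^{iθ₂}+r₃e^{iθ₃}=r₁+r₄e^{iθ₄} gives r₂ω₂e^{iθ₂}+r₃ω₃e^{iθ₃}=r₄ω₄e^{iθ₄}.
Eliminating the other unknown: ω₄ = r₂ω₂ sin(θ₂−θ₃) / [r₄ sin(θ₄−θ₃)].
Numerator sine = +0.78478; denominator sine = +0.98294.
Result = 0.0209·5.152·(+0.78478) / (0.0536·(+0.98294)) = +1.604 rad/s; magnitude 1.604 rad/s.

1.60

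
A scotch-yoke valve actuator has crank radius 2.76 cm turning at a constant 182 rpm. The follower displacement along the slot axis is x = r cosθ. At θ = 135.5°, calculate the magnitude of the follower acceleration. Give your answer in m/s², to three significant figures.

7.15

ω = 19.06 rad/s (from 182 rpm).
x = r cosθ ⇒ ẍ = −rω² cosθ (ω constant).
|a| = rω²|cosθ| = 0.0276·(19.06)²·|cos 135.5°| = 7.1507 m/s².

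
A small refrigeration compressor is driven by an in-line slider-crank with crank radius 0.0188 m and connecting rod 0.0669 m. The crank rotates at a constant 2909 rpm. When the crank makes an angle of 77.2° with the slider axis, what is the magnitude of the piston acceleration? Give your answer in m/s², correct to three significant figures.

71.2

ω = 2π·2909/60 = 304.6 rad/s
x(θ) = r cosθ + √(L² − r² sin²θ); with ω constant, a = ω²·d²x/dθ².
d²x/dθ² = −r cosθ − r²(cos2θ)/√u − r⁴ sin²2θ/(4u^{3/2}),  u = L² − r² sin²θ = 0.00413952 m².
Substituting r = 0.0188 m, L = 0.0669 m, θ = 77.2°: d²x/dθ² = +0.00076712 m.
a = ω²·d²x/dθ² = (304.6)²·(+0.00076712) = +71.188 m/s²;  |a| = 71.188 m/s².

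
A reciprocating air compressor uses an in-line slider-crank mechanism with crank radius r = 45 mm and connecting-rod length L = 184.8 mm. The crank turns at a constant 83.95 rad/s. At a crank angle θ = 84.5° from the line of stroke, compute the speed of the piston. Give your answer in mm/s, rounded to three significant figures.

3850

ω = 83.95 rad/s
For an in-line slider-crank, x = r cosθ + √(L² − r² sin²θ), so v = −rω sinθ·[1 + r cosθ/√(L² − r² sin²θ)].
With r = 0.045 m, L = 0.1848 m, θ = 84.5°: √(L² − r² sin²θ) = 0.17929 m.
v = −0.045·83.95·0.99540·[1 + 0.045·0.09585/0.17929] = -3.8508 m/s.
|v| = 3.8508 m/s = 3850.8 mm/s.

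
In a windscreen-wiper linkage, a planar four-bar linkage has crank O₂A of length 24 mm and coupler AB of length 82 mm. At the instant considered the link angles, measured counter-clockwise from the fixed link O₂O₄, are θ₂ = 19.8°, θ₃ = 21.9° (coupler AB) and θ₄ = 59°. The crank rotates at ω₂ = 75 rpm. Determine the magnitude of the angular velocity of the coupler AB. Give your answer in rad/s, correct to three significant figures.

2.41

ω₂ = 7.854 rad/s (from 75 rpm).
Differentiating the loop-closure r₂e^{iθ₂}+r₃e^{iθ₃}=r₁+r₄e^{iθ₄} gives r₂ω₂e^{iθ₂}+r₃ω₃e^{iθ₃}=r₄ω₄e^{iθ₄}.
Eliminating the other unknown: ω₃ = r₂ω₂ sin(θ₄−θ₂) / [r₃ sin(θ₃−θ₄)].
Numerator sine = +0.63203; denominator sine = -0.60321.
Result = 0.024·7.854·(+0.63203) / (0.082·(-0.60321)) = -2.4086 rad/s; magnitude 2.4086 rad/s.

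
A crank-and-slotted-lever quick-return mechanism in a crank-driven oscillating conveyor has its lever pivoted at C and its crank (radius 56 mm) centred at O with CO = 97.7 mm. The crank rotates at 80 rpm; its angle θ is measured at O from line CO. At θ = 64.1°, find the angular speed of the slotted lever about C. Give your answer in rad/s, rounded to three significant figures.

ω = 8.378 rad/s (from 80 rpm).
Crank pin A relative to C: A = (d + r cosθ, r sinθ); lever angle φ = atan2(r sinθ, d + r cosθ).
Differentiating tanφ: φ̇ = rω(d cosθ + r)/(d² + r² + 2dr cosθ).
d² + r² + 2dr cosθ = |CA|² = 0.0174609 m²;  d cosθ + r = +0.098676 m.
|ω_lever| = |0.056·8.378·+0.098676| / 0.0174609 = 2.6512 rad/s.

2.65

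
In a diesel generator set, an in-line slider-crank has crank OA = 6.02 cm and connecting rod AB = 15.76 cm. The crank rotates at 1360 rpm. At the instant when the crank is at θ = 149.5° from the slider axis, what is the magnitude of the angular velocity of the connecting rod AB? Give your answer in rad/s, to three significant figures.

ω = 142.4 rad/s (converted from 1360 rpm).
The rod makes angle φ with the slider axis where L sinφ = r sinθ; differentiating, L cosφ·φ̇ = r ω cosθ.
L cosφ = √(L² − r² sin²θ) = 0.15461 m.
|ω_rod| = r ω |cosθ| / √(L² − r² sin²θ) = 0.0602·142.4·0.86163/0.15461 = 47.78 rad/s.

47.8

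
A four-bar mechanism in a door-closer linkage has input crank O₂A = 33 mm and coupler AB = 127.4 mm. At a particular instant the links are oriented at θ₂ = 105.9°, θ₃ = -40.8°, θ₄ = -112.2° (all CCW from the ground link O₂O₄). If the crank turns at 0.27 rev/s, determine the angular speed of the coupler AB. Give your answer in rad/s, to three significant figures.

0.286

ω₂ = 1.696 rad/s (from 0.27 rev/s).
Differentiating the loop-closure r₂e^{iθ₂}+r₃e^{iθ₃}=r₁+r₄e^{iθ₄} gives r₂ω₂e^{iθ₂}+r₃ω₃e^{iθ₃}=r₄ω₄e^{iθ₄}.
Eliminating the other unknown: ω₃ = r₂ω₂ sin(θ₄−θ₂) / [r₃ sin(θ₃−θ₄)].
Numerator sine = +0.61704; denominator sine = +0.94777.
Result = 0.033·1.696·(+0.61704) / (0.1274·(+0.94777)) = +0.28609 rad/s; magnitude 0.28609 rad/s.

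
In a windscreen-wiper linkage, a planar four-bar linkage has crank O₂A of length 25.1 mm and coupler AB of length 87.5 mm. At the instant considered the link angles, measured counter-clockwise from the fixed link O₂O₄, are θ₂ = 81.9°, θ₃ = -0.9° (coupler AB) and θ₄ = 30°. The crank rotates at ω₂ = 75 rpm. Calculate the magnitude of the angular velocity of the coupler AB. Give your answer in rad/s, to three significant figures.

ω₂ = 7.854 rad/s (from 75 rpm).
Differentiating the loop-closure r₂e^{iθ₂}+r₃e^{iθ₃}=r₁+r₄e^{iθ₄} gives r₂ω₂e^{iθ₂}+r₃ω₃e^{iθ₃}=r₄ω₄e^{iθ₄}.
Eliminating the other unknown: ω₃ = r₂ω₂ sin(θ₄−θ₂) / [r₃ sin(θ₃−θ₄)].
Numerator sine = -0.78694; denominator sine = -0.51354.
Result = 0.0251·7.854·(-0.78694) / (0.0875·(-0.51354)) = +3.4524 rad/s; magnitude 3.4524 rad/s.

3.45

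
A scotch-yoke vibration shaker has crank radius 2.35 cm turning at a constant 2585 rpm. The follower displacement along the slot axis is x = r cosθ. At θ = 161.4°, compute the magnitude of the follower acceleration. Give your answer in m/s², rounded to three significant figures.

ω = 270.7 rad/s (from 2585 rpm).
x = r cosθ ⇒ ẍ = −rω² cosθ (ω constant).
|a| = rω²|cosθ| = 0.0235·(270.7)²·|cos 161.4°| = 1632.1 m/s².

1630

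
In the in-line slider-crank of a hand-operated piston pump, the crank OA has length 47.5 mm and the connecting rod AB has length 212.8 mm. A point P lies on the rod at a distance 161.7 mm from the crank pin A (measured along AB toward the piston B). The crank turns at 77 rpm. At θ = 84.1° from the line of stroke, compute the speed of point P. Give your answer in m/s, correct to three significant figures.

ω = 8.063 rad/s.  Crank-pin speed |V_A| = rω = 0.38301 m/s, perpendicular to OA.
Rod angle: sinφ = −(r/L) sinθ ⇒ φ = -12.828°; ω_rod = −rω cosθ/√(L²−r²sin²θ) = -0.18975 rad/s.
V_P = V_A + ω_rod × AP, with AP = 0.1617 m along the rod.
Components: V_Px = −rω sinθ − a·ω_rod·sinφ = -0.3878 m/s;  V_Py = rω cosθ + a·ω_rod·cosφ = +0.0094542 m/s.
|V_P| = √(V_Px² + V_Py²) = 0.38791 m/s.

0.388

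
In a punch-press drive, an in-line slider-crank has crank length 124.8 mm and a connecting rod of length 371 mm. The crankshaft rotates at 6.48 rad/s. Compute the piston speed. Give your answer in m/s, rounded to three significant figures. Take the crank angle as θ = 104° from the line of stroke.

ω = 6.48 rad/s
For an in-line slider-crank, x = r cosθ + √(L² − r² sin²θ), so v = −rω sinθ·[1 + r cosθ/√(L² − r² sin²θ)].
With r = 0.1248 m, L = 0.371 m, θ = 104°: √(L² − r² sin²θ) = 0.35068 m.
v = −0.1248·6.48·0.97030·[1 + 0.1248·-0.24192/0.35068] = -0.71712 m/s.
|v| = 0.71712 m/s.

0.717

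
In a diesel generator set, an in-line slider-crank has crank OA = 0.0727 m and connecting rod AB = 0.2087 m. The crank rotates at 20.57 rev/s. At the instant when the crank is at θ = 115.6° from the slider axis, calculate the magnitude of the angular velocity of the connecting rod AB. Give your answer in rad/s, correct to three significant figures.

20.5

ω = 129.2 rad/s (converted from 20.57 rev/s).
The rod makes angle φ with the slider axis where L sinφ = r sinθ; differentiating, L cosφ·φ̇ = r ω cosθ.
L cosφ = √(L² − r² sin²θ) = 0.19813 m.
|ω_rod| = r ω |cosθ| / √(L² − r² sin²θ) = 0.0727·129.2·0.43209/0.19813 = 20.491 rad/s.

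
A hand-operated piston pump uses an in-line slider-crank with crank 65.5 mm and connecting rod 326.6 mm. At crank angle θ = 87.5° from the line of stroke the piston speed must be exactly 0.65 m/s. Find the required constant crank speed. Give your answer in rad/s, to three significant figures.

For an in-line slider-crank, |v_piston| = rω|sinθ|·[1 + r cosθ/√(L² − r² sin²θ)].
With r = 0.0655 m, L = 0.3266 m, θ = 87.5°: the bracketed kinematic factor |dx/dθ| = 0.066022 m.
ω = v/|dx/dθ| = 0.65/0.066022 = 9.8452 rad/s.

9.85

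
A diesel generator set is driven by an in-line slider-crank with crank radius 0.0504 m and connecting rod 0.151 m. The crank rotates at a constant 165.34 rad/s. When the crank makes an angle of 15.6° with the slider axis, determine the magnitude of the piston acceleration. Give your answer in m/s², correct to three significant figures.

1730

ω = 165.3 rad/s
x(θ) = r cosθ + √(L² − r² sin²θ); with ω constant, a = ω²·d²x/dθ².
d²x/dθ² = −r cosθ − r²(cos2θ)/√u − r⁴ sin²2θ/(4u^{3/2}),  u = L² − r² sin²θ = 0.0226173 m².
Substituting r = 0.0504 m, L = 0.151 m, θ = 15.6°: d²x/dθ² = -0.063118 m.
a = ω²·d²x/dθ² = (165.3)²·(-0.063118) = -1725.5 m/s²;  |a| = 1725.5 m/s².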